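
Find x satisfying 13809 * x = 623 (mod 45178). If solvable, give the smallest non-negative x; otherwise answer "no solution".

First find gcd(13809, 45178):
45178 = 3·13809 + 3751
13809 = 3·3751 + 2556
3751 = 1·2556 + 1195
2556 = 2·1195 + 166
1195 = 7·166 + 33
166 = 5·33 + 1
33 = 33·1 + 0
gcd = 1, so a unique solution mod 45178 exists.
Back-substitute for the Bézout coefficients:
1 = 166 − 5·33
1 = −5·1195 + 36·166
1 = 36·2556 − 77·1195
1 = −77·3751 + 113·2556
1 = 113·13809 − 416·3751
1 = −416·45178 + 1361·13809
So 13809·(1361) ≡ 1 (mod 45178), giving 13809⁻¹ ≡ 1361.
x ≡ 13809⁻¹·623 ≡ 1361·623 ≡ 34699 (mod 45178).

34699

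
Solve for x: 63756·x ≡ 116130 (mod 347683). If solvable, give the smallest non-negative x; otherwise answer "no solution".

23004

First find gcd(63756, 347683):
347683 = 5*63756 + 28903
63756 = 2*28903 + 5950
28903 = 4*5950 + 5103
5950 = 1*5103 + 847
5103 = 6*847 + 21
847 = 40*21 + 7
21 = 3*7 + 0
gcd = 7 and 7 | 116130, so solutions exist. Divide through by 7: 9108x ≡ 16590 (mod 49669).
Now find 9108⁻¹ mod 49669:
49669 = 5·9108 + 4129
9108 = 2·4129 + 850
4129 = 4·850 + 729
850 = 1·729 + 121
729 = 6·121 + 3
121 = 40·3 + 1
3 = 3·1 + 0
Back-substitute:
1 = 121 − 40·3
1 = −40·729 + 241·121
1 = 241·850 − 281·729
1 = −281·4129 + 1365·850
1 = 1365·9108 − 3011·4129
1 = −3011·49669 + 16420·9108
So 9108⁻¹ ≡ 16420 (mod 49669).
Then x ≡ 16420·16590 ≡ 23004 (mod 49669); the smallest non-negative solution is x = 23004.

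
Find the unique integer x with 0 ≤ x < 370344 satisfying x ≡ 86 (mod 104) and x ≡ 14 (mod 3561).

Write x = 86 + 104·k. Then 104·k ≡ 14 − 86 ≡ 3489 (mod 3561).
Need 104⁻¹ mod 3561. Extended Euclid on (3561, 104):
3561 = 34·104 + 25
104 = 4·25 + 4
25 = 6·4 + 1
4 = 4·1 + 0
Back-substitute:
1 = 25 − 6·4
1 = −6·104 + 25·25
1 = 25·3561 − 856·104
104⁻¹ ≡ 2705 (mod 3561), so k ≡ 2705·3489 ≡ 1095 (mod 3561).
x = 86 + 104·1095 = 113966.

113966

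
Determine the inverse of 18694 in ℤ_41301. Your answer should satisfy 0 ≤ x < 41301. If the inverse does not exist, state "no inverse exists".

no inverse exists

Compute gcd(18694, 41301):
41301 = 2·18694 + 3913
18694 = 4·3913 + 3042
3913 = 1·3042 + 871
3042 = 3·871 + 429
871 = 2·429 + 13
429 = 33·13 + 0
gcd(18694, 41301) = 13 ≠ 1, so 18694 has no multiplicative inverse modulo 41301.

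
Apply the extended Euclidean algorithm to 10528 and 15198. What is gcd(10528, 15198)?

2

Euclidean algorithm:
15198 = 1*10528 + 4670
10528 = 2*4670 + 1188
4670 = 3*1188 + 1106
1188 = 1*1106 + 82
1106 = 13*82 + 40
82 = 2*40 + 2
40 = 20*2 + 0
gcd(10528, 15198) = 2.
Express as a combination:
2 = 82 − 2·40
2 = −2·1106 + 27·82
2 = 27·1188 − 29·1106
2 = −29·4670 + 114·1188
2 = 114·10528 − 257·4670
2 = −257·15198 + 371·10528
So 2 = (-257)·15198 + (371)·10528.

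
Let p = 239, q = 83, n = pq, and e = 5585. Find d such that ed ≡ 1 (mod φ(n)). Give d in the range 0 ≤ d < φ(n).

φ(n) = (p−1)(q−1) = 238·82 = 19516.
Need d with 5585·d ≡ 1 (mod 19516). Apply the extended Euclidean algorithm:
19516 = 3*5585 + 2761
5585 = 2*2761 + 63
2761 = 43*63 + 52
63 = 1*52 + 11
52 = 4*11 + 8
11 = 1*8 + 3
8 = 2*3 + 2
3 = 1*2 + 1
2 = 2*1 + 0
Back-substitute:
1 = 3 − 2
1 = −8 + 3·3
1 = 3·11 − 4·8
1 = −4·52 + 19·11
1 = 19·63 − 23·52
1 = −23·2761 + 1008·63
1 = 1008·5585 − 2039·2761
1 = −2039·19516 + 7125·5585
So 5585·7125 ≡ 1 (mod 19516), hence d = 7125.

7125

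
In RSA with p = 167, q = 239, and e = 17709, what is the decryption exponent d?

32157

φ(n) = (p−1)(q−1) = 166·238 = 39508.
Need d with 17709·d ≡ 1 (mod 39508). Apply the extended Euclidean algorithm:
39508 = 2·17709 + 4090
17709 = 4·4090 + 1349
4090 = 3·1349 + 43
1349 = 31·43 + 16
43 = 2·16 + 11
16 = 1·11 + 5
11 = 2·5 + 1
5 = 5·1 + 0
Back-substitute:
1 = 11 − 2·5
1 = −2·16 + 3·11
1 = 3·43 − 8·16
1 = −8·1349 + 251·43
1 = 251·4090 − 761·1349
1 = −761·17709 + 3295·4090
1 = 3295·39508 − 7351·17709
So 17709·(-7351) ≡ 1 (mod 39508), hence d ≡ -7351 ≡ 32157 (mod 39508).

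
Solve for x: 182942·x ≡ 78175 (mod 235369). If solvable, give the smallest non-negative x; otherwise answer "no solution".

First find gcd(182942, 235369):
235369 = 1×182942 + 52427
182942 = 3×52427 + 25661
52427 = 2×25661 + 1105
25661 = 23×1105 + 246
1105 = 4×246 + 121
246 = 2×121 + 4
121 = 30×4 + 1
4 = 4×1 + 0
gcd = 1, so a unique solution mod 235369 exists.
Back-substitute for the Bézout coefficients:
1 = 121 − 30·4
1 = −30·246 + 61·121
1 = 61·1105 − 274·246
1 = −274·25661 + 6363·1105
1 = 6363·52427 − 13000·25661
1 = −13000·182942 + 45363·52427
1 = 45363·235369 − 58363·182942
So 182942·(-58363) ≡ 1 (mod 235369), giving 182942⁻¹ ≡ 177006.
x ≡ 182942⁻¹·78175 ≡ 177006·78175 ≡ 100540 (mod 235369).

100540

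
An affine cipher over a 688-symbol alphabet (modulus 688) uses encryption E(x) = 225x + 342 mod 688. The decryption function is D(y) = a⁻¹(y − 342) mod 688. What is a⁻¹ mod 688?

gcd(688, 225) by repeated division:
688 = 3*225 + 13
225 = 17*13 + 4
13 = 3*4 + 1
4 = 4*1 + 0
Since gcd(225, 688) = 1, back-substitute to write 1 as a combination:
1 = 13 − 3·4
1 = −3·225 + 52·13
1 = 52·688 − 159·225
So 225·(-159) ≡ 1 (mod 688), and -159 ≡ 529 (mod 688).

529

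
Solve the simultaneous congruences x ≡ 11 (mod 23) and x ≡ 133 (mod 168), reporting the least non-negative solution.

Write x = 11 + 23·k. Then 23·k ≡ 133 − 11 ≡ 122 (mod 168).
Need 23⁻¹ mod 168. Extended Euclid on (168, 23):
168 = 7×23 + 7
23 = 3×7 + 2
7 = 3×2 + 1
2 = 2×1 + 0
Back-substitute:
1 = 7 − 3·2
1 = −3·23 + 10·7
1 = 10·168 − 73·23
23⁻¹ ≡ 95 (mod 168), so k ≡ 95·122 ≡ 166 (mod 168).
x = 11 + 23·166 = 3829.

3829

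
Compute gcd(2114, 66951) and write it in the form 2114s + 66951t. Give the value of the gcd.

Euclidean algorithm:
66951 = 31·2114 + 1417
2114 = 1·1417 + 697
1417 = 2·697 + 23
697 = 30·23 + 7
23 = 3·7 + 2
7 = 3·2 + 1
2 = 2·1 + 0
gcd(2114, 66951) = 1.
Express as a combination:
1 = 7 − 3·2
1 = −3·23 + 10·7
1 = 10·697 − 303·23
1 = −303·1417 + 616·697
1 = 616·2114 − 919·1417
1 = −919·66951 + 29105·2114
So 1 = (-919)·66951 + (29105)·2114.

1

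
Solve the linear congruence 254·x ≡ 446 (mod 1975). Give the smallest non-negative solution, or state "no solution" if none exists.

First find gcd(254, 1975):
1975 = 7·254 + 197
254 = 1·197 + 57
197 = 3·57 + 26
57 = 2·26 + 5
26 = 5·5 + 1
5 = 5·1 + 0
gcd = 1, so a unique solution mod 1975 exists.
Back-substitute for the Bézout coefficients:
1 = 26 − 5·5
1 = −5·57 + 11·26
1 = 11·197 − 38·57
1 = −38·254 + 49·197
1 = 49·1975 − 381·254
So 254·(-381) ≡ 1 (mod 1975), giving 254⁻¹ ≡ 1594.
x ≡ 254⁻¹·446 ≡ 1594·446 ≡ 1899 (mod 1975).

1899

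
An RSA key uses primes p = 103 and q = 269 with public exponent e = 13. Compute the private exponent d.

18925

φ(n) = (p−1)(q−1) = 102·268 = 27336.
Need d with 13·d ≡ 1 (mod 27336). Apply the extended Euclidean algorithm:
27336 = 2102·13 + 10
13 = 1·10 + 3
10 = 3·3 + 1
3 = 3·1 + 0
Back-substitute:
1 = 10 − 3·3
1 = −3·13 + 4·10
1 = 4·27336 − 8411·13
So 13·(-8411) ≡ 1 (mod 27336), hence d ≡ -8411 ≡ 18925 (mod 27336).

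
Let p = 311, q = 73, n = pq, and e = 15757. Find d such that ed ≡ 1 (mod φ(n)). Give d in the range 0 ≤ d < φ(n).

16933

φ(n) = (p−1)(q−1) = 310·72 = 22320.
Need d with 15757·d ≡ 1 (mod 22320). Apply the extended Euclidean algorithm:
22320 = 1*15757 + 6563
15757 = 2*6563 + 2631
6563 = 2*2631 + 1301
2631 = 2*1301 + 29
1301 = 44*29 + 25
29 = 1*25 + 4
25 = 6*4 + 1
4 = 4*1 + 0
Back-substitute:
1 = 25 − 6·4
1 = −6·29 + 7·25
1 = 7·1301 − 314·29
1 = −314·2631 + 635·1301
1 = 635·6563 − 1584·2631
1 = −1584·15757 + 3803·6563
1 = 3803·22320 − 5387·15757
So 15757·(-5387) ≡ 1 (mod 22320), hence d ≡ -5387 ≡ 16933 (mod 22320).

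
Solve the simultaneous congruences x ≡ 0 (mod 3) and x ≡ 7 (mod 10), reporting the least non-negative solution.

Write x = 0 + 3·k. Then 3·k ≡ 7 − 0 ≡ 7 (mod 10).
Need 3⁻¹ mod 10. Extended Euclid on (10, 3):
10 = 3·3 + 1
3 = 3·1 + 0
Back-substitute:
1 = 10 − 3·3
3⁻¹ ≡ 7 (mod 10), so k ≡ 7·7 ≡ 9 (mod 10).
x = 0 + 3·9 = 27.

27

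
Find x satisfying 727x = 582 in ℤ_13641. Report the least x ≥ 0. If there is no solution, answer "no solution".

First find gcd(727, 13641):
13641 = 18*727 + 555
727 = 1*555 + 172
555 = 3*172 + 39
172 = 4*39 + 16
39 = 2*16 + 7
16 = 2*7 + 2
7 = 3*2 + 1
2 = 2*1 + 0
gcd = 1, so a unique solution mod 13641 exists.
Back-substitute for the Bézout coefficients:
1 = 7 − 3·2
1 = −3·16 + 7·7
1 = 7·39 − 17·16
1 = −17·172 + 75·39
1 = 75·555 − 242·172
1 = −242·727 + 317·555
1 = 317·13641 − 5948·727
So 727·(-5948) ≡ 1 (mod 13641), giving 727⁻¹ ≡ 7693.
x ≡ 727⁻¹·582 ≡ 7693·582 ≡ 3078 (mod 13641).

3078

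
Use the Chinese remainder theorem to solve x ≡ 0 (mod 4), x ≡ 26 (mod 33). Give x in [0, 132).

Write x = 0 + 4·k. Then 4·k ≡ 26 − 0 ≡ 26 (mod 33).
Need 4⁻¹ mod 33. Extended Euclid on (33, 4):
33 = 8·4 + 1
4 = 4·1 + 0
Back-substitute:
1 = 33 − 8·4
4⁻¹ ≡ 25 (mod 33), so k ≡ 25·26 ≡ 23 (mod 33).
x = 0 + 4·23 = 92.

92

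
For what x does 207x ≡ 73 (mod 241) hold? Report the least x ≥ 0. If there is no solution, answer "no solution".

First find gcd(207, 241):
241 = 1*207 + 34
207 = 6*34 + 3
34 = 11*3 + 1
3 = 3*1 + 0
gcd = 1, so a unique solution mod 241 exists.
Back-substitute for the Bézout coefficients:
1 = 34 − 11·3
1 = −11·207 + 67·34
1 = 67·241 − 78·207
So 207·(-78) ≡ 1 (mod 241), giving 207⁻¹ ≡ 163.
x ≡ 207⁻¹·73 ≡ 163·73 ≡ 90 (mod 241).

90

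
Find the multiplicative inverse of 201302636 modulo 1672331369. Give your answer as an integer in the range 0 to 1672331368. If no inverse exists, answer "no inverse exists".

Apply the Euclidean algorithm to 1672331369 and 201302636:
1672331369 = 8*201302636 + 61910281
201302636 = 3*61910281 + 15571793
61910281 = 3*15571793 + 15194902
15571793 = 1*15194902 + 376891
15194902 = 40*376891 + 119262
376891 = 3*119262 + 19105
119262 = 6*19105 + 4632
19105 = 4*4632 + 577
4632 = 8*577 + 16
577 = 36*16 + 1
16 = 16*1 + 0
The gcd is 1. Working backward:
1 = 577 − 36·16
1 = −36·4632 + 289·577
1 = 289·19105 − 1192·4632
1 = −1192·119262 + 7441·19105
1 = 7441·376891 − 23515·119262
1 = −23515·15194902 + 948041·376891
1 = 948041·15571793 − 971556·15194902
1 = −971556·61910281 + 3862709·15571793
1 = 3862709·201302636 − 12559683·61910281
1 = −12559683·1672331369 + 104340173·201302636
So 201302636·104340173 ≡ 1 (mod 1672331369).

104340173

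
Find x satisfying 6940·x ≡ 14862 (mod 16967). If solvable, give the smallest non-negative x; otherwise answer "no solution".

First find gcd(6940, 16967):
16967 = 2*6940 + 3087
6940 = 2*3087 + 766
3087 = 4*766 + 23
766 = 33*23 + 7
23 = 3*7 + 2
7 = 3*2 + 1
2 = 2*1 + 0
gcd = 1, so a unique solution mod 16967 exists.
Back-substitute for the Bézout coefficients:
1 = 7 − 3·2
1 = −3·23 + 10·7
1 = 10·766 − 333·23
1 = −333·3087 + 1342·766
1 = 1342·6940 − 3017·3087
1 = −3017·16967 + 7376·6940
So 6940·(7376) ≡ 1 (mod 16967), giving 6940⁻¹ ≡ 7376.
x ≡ 6940⁻¹·14862 ≡ 7376·14862 ≡ 15292 (mod 16967).

15292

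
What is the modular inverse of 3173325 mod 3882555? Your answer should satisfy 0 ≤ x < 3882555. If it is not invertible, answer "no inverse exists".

no inverse exists

Compute gcd(3173325, 3882555):
3882555 = 1×3173325 + 709230
3173325 = 4×709230 + 336405
709230 = 2×336405 + 36420
336405 = 9×36420 + 8625
36420 = 4×8625 + 1920
8625 = 4×1920 + 945
1920 = 2×945 + 30
945 = 31×30 + 15
30 = 2×15 + 0
The gcd is 15, not 1, hence no inverse exists.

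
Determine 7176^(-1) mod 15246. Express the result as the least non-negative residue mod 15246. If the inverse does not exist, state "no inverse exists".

no inverse exists

Compute gcd(7176, 15246):
15246 = 2·7176 + 894
7176 = 8·894 + 24
894 = 37·24 + 6
24 = 4·6 + 0
The gcd is 6, not 1, hence no inverse exists.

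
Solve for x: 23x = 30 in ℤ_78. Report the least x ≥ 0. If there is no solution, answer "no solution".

42

First find gcd(23, 78):
78 = 3*23 + 9
23 = 2*9 + 5
9 = 1*5 + 4
5 = 1*4 + 1
4 = 4*1 + 0
gcd = 1, so a unique solution mod 78 exists.
Back-substitute for the Bézout coefficients:
1 = 5 − 4
1 = −9 + 2·5
1 = 2·23 − 5·9
1 = −5·78 + 17·23
So 23·(17) ≡ 1 (mod 78), giving 23⁻¹ ≡ 17.
x ≡ 23⁻¹·30 ≡ 17·30 ≡ 42 (mod 78).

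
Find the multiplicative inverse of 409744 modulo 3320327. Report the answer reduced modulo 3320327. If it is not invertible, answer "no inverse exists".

Extended Euclidean algorithm:
3320327 = 8*409744 + 42375
409744 = 9*42375 + 28369
42375 = 1*28369 + 14006
28369 = 2*14006 + 357
14006 = 39*357 + 83
357 = 4*83 + 25
83 = 3*25 + 8
25 = 3*8 + 1
8 = 8*1 + 0
gcd = 1, so the inverse exists. Back-substitute:
1 = 25 − 3·8
1 = −3·83 + 10·25
1 = 10·357 − 43·83
1 = −43·14006 + 1687·357
1 = 1687·28369 − 3417·14006
1 = −3417·42375 + 5104·28369
1 = 5104·409744 − 49353·42375
1 = −49353·3320327 + 399928·409744
So 409744·399928 ≡ 1 (mod 3320327).

399928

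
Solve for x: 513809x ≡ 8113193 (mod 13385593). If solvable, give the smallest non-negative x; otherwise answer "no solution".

First find gcd(513809, 13385593):
13385593 = 26·513809 + 26559
513809 = 19·26559 + 9188
26559 = 2·9188 + 8183
9188 = 1·8183 + 1005
8183 = 8·1005 + 143
1005 = 7·143 + 4
143 = 35·4 + 3
4 = 1·3 + 1
3 = 3·1 + 0
gcd = 1, so a unique solution mod 13385593 exists.
Back-substitute for the Bézout coefficients:
1 = 4 − 3
1 = −143 + 36·4
1 = 36·1005 − 253·143
1 = −253·8183 + 2060·1005
1 = 2060·9188 − 2313·8183
1 = −2313·26559 + 6686·9188
1 = 6686·513809 − 129347·26559
1 = −129347·13385593 + 3369708·513809
So 513809·(3369708) ≡ 1 (mod 13385593), giving 513809⁻¹ ≡ 3369708.
x ≡ 513809⁻¹·8113193 ≡ 3369708·8113193 ≡ 8189026 (mod 13385593).

8189026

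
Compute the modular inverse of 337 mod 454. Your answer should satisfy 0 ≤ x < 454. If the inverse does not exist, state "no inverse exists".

Apply the Euclidean algorithm to 454 and 337:
454 = 1·337 + 117
337 = 2·117 + 103
117 = 1·103 + 14
103 = 7·14 + 5
14 = 2·5 + 4
5 = 1·4 + 1
4 = 4·1 + 0
gcd = 1, so the inverse exists. Back-substitute:
1 = 5 − 4
1 = −14 + 3·5
1 = 3·103 − 22·14
1 = −22·117 + 25·103
1 = 25·337 − 72·117
1 = −72·454 + 97·337
So 337·97 ≡ 1 (mod 454).

97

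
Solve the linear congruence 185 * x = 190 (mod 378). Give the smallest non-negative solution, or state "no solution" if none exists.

236

First find gcd(185, 378):
378 = 2×185 + 8
185 = 23×8 + 1
8 = 8×1 + 0
gcd = 1, so a unique solution mod 378 exists.
Back-substitute for the Bézout coefficients:
1 = 185 − 23·8
1 = −23·378 + 47·185
So 185·(47) ≡ 1 (mod 378), giving 185⁻¹ ≡ 47.
x ≡ 185⁻¹·190 ≡ 47·190 ≡ 236 (mod 378).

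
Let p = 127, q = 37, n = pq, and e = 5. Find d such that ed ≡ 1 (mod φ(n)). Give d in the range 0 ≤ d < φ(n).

3629

φ(n) = (p−1)(q−1) = 126·36 = 4536.
Need d with 5·d ≡ 1 (mod 4536). Apply the extended Euclidean algorithm:
4536 = 907*5 + 1
5 = 5*1 + 0
Back-substitute:
1 = 4536 − 907·5
So 5·(-907) ≡ 1 (mod 4536), hence d ≡ -907 ≡ 3629 (mod 4536).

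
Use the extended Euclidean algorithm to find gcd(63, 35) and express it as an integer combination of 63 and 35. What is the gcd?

7

Euclidean algorithm:
63 = 1·35 + 28
35 = 1·28 + 7
28 = 4·7 + 0
gcd(63, 35) = 7.
Back-substituting:
7 = 35 − 28
7 = −63 + 2·35
So 7 = (-1)·63 + (2)·35.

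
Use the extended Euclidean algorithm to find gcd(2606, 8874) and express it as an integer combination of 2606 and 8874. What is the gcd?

2

Apply Euclid's algorithm to 8874 and 2606:
8874 = 3·2606 + 1056
2606 = 2·1056 + 494
1056 = 2·494 + 68
494 = 7·68 + 18
68 = 3·18 + 14
18 = 1·14 + 4
14 = 3·4 + 2
4 = 2·2 + 0
gcd(2606, 8874) = 2.
Working backward:
2 = 14 − 3·4
2 = −3·18 + 4·14
2 = 4·68 − 15·18
2 = −15·494 + 109·68
2 = 109·1056 − 233·494
2 = −233·2606 + 575·1056
2 = 575·8874 − 1958·2606
So 2 = (575)·8874 + (-1958)·2606.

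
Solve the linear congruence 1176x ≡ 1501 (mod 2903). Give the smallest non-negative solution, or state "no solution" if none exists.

1396

First find gcd(1176, 2903):
2903 = 2×1176 + 551
1176 = 2×551 + 74
551 = 7×74 + 33
74 = 2×33 + 8
33 = 4×8 + 1
8 = 8×1 + 0
gcd = 1, so a unique solution mod 2903 exists.
Back-substitute for the Bézout coefficients:
1 = 33 − 4·8
1 = −4·74 + 9·33
1 = 9·551 − 67·74
1 = −67·1176 + 143·551
1 = 143·2903 − 353·1176
So 1176·(-353) ≡ 1 (mod 2903), giving 1176⁻¹ ≡ 2550.
x ≡ 1176⁻¹·1501 ≡ 2550·1501 ≡ 1396 (mod 2903).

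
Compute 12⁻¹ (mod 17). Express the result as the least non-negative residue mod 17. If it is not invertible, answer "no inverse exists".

gcd(17, 12) by repeated division:
17 = 1·12 + 5
12 = 2·5 + 2
5 = 2·2 + 1
2 = 2·1 + 0
The gcd is 1. Working backward:
1 = 5 − 2·2
1 = −2·12 + 5·5
1 = 5·17 − 7·12
So 12·(-7) ≡ 1 (mod 17), and -7 ≡ 10 (mod 17).

10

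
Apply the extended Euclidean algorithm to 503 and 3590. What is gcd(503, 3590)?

Euclidean algorithm:
3590 = 7·503 + 69
503 = 7·69 + 20
69 = 3·20 + 9
20 = 2·9 + 2
9 = 4·2 + 1
2 = 2·1 + 0
gcd(503, 3590) = 1.
Working backward:
1 = 9 − 4·2
1 = −4·20 + 9·9
1 = 9·69 − 31·20
1 = −31·503 + 226·69
1 = 226·3590 − 1613·503
So 1 = (226)·3590 + (-1613)·503.

1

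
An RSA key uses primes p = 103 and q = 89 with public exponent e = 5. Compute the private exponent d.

7181

φ(n) = (p−1)(q−1) = 102·88 = 8976.
Need d with 5·d ≡ 1 (mod 8976). Apply the extended Euclidean algorithm:
8976 = 1795*5 + 1
5 = 5*1 + 0
Back-substitute:
1 = 8976 − 1795·5
So 5·(-1795) ≡ 1 (mod 8976), hence d ≡ -1795 ≡ 7181 (mod 8976).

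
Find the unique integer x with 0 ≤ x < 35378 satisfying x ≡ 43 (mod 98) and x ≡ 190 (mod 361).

17879

Write x = 43 + 98·k. Then 98·k ≡ 190 − 43 ≡ 147 (mod 361).
Need 98⁻¹ mod 361. Extended Euclid on (361, 98):
361 = 3·98 + 67
98 = 1·67 + 31
67 = 2·31 + 5
31 = 6·5 + 1
5 = 5·1 + 0
Back-substitute:
1 = 31 − 6·5
1 = −6·67 + 13·31
1 = 13·98 − 19·67
1 = −19·361 + 70·98
98⁻¹ ≡ 70 (mod 361), so k ≡ 70·147 ≡ 182 (mod 361).
x = 43 + 98·182 = 17879.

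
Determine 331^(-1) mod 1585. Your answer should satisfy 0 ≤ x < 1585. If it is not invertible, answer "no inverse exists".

1336

Apply the Euclidean algorithm to 1585 and 331:
1585 = 4×331 + 261
331 = 1×261 + 70
261 = 3×70 + 51
70 = 1×51 + 19
51 = 2×19 + 13
19 = 1×13 + 6
13 = 2×6 + 1
6 = 6×1 + 0
The gcd is 1. Working backward:
1 = 13 − 2·6
1 = −2·19 + 3·13
1 = 3·51 − 8·19
1 = −8·70 + 11·51
1 = 11·261 − 41·70
1 = −41·331 + 52·261
1 = 52·1585 − 249·331
So 331·(-249) ≡ 1 (mod 1585), and -249 ≡ 1336 (mod 1585).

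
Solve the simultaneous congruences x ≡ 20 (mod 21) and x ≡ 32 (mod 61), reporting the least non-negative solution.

Write x = 20 + 21·k. Then 21·k ≡ 32 − 20 ≡ 12 (mod 61).
Need 21⁻¹ mod 61. Extended Euclid on (61, 21):
61 = 2*21 + 19
21 = 1*19 + 2
19 = 9*2 + 1
2 = 2*1 + 0
Back-substitute:
1 = 19 − 9·2
1 = −9·21 + 10·19
1 = 10·61 − 29·21
21⁻¹ ≡ 32 (mod 61), so k ≡ 32·12 ≡ 18 (mod 61).
x = 20 + 21·18 = 398.

398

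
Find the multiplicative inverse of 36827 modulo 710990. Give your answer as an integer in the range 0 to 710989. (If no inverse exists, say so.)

Euclidean algorithm on 710990, 36827:
710990 = 19×36827 + 11277
36827 = 3×11277 + 2996
11277 = 3×2996 + 2289
2996 = 1×2289 + 707
2289 = 3×707 + 168
707 = 4×168 + 35
168 = 4×35 + 28
35 = 1×28 + 7
28 = 4×7 + 0
The gcd is 7, not 1, hence no inverse exists.

no inverse exists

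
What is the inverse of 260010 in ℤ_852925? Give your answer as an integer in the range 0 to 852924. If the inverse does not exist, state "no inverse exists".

no inverse exists

Euclidean algorithm on 852925, 260010:
852925 = 3×260010 + 72895
260010 = 3×72895 + 41325
72895 = 1×41325 + 31570
41325 = 1×31570 + 9755
31570 = 3×9755 + 2305
9755 = 4×2305 + 535
2305 = 4×535 + 165
535 = 3×165 + 40
165 = 4×40 + 5
40 = 8×5 + 0
The gcd is 5, not 1, hence no inverse exists.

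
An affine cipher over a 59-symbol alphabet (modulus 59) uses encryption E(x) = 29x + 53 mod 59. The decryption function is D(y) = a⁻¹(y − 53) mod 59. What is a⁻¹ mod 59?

57

Run Euclid on (59, 29):
59 = 2×29 + 1
29 = 29×1 + 0
gcd = 1, so the inverse exists. Back-substitute:
1 = 59 − 2·29
Hence 29⁻¹ ≡ -2 ≡ 57 (mod 59).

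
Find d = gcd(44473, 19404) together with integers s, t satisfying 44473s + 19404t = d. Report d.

Repeated division:
44473 = 2*19404 + 5665
19404 = 3*5665 + 2409
5665 = 2*2409 + 847
2409 = 2*847 + 715
847 = 1*715 + 132
715 = 5*132 + 55
132 = 2*55 + 22
55 = 2*22 + 11
22 = 2*11 + 0
gcd(44473, 19404) = 11.
Working backward:
11 = 55 − 2·22
11 = −2·132 + 5·55
11 = 5·715 − 27·132
11 = −27·847 + 32·715
11 = 32·2409 − 91·847
11 = −91·5665 + 214·2409
11 = 214·19404 − 733·5665
11 = −733·44473 + 1680·19404
So 11 = (-733)·44473 + (1680)·19404.

11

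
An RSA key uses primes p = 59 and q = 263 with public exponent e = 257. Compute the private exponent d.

6445

φ(n) = (p−1)(q−1) = 58·262 = 15196.
Need d with 257·d ≡ 1 (mod 15196). Apply the extended Euclidean algorithm:
15196 = 59×257 + 33
257 = 7×33 + 26
33 = 1×26 + 7
26 = 3×7 + 5
7 = 1×5 + 2
5 = 2×2 + 1
2 = 2×1 + 0
Back-substitute:
1 = 5 − 2·2
1 = −2·7 + 3·5
1 = 3·26 − 11·7
1 = −11·33 + 14·26
1 = 14·257 − 109·33
1 = −109·15196 + 6445·257
So 257·6445 ≡ 1 (mod 15196), hence d = 6445.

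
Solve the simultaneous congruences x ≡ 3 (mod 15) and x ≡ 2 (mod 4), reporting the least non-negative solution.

18

Write x = 3 + 15·k. Then 15·k ≡ 2 − 3 ≡ 3 (mod 4).
Need 15⁻¹ mod 4. Extended Euclid on (4, 3):
4 = 1×3 + 1
3 = 3×1 + 0
Back-substitute:
1 = 4 − 3
15⁻¹ ≡ 3 (mod 4), so k ≡ 3·3 ≡ 1 (mod 4).
x = 3 + 15·1 = 18.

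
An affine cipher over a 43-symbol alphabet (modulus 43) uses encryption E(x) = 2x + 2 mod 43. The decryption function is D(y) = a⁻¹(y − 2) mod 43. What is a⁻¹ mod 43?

22

Apply the Euclidean algorithm to 43 and 2:
43 = 21*2 + 1
2 = 2*1 + 0
gcd = 1, so the inverse exists. Back-substitute:
1 = 43 − 21·2
Thus 2·(-21) ≡ 1 (mod 43); reducing, -21 mod 43 = 22.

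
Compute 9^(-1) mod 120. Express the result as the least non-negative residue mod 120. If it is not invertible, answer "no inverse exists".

Compute gcd(9, 120):
120 = 13*9 + 3
9 = 3*3 + 0
Since gcd = 3 > 1, 9 is not a unit mod 120.

no inverse exists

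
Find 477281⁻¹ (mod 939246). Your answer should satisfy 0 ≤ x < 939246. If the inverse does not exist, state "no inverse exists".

no inverse exists

Euclidean algorithm on 939246, 477281:
939246 = 1·477281 + 461965
477281 = 1·461965 + 15316
461965 = 30·15316 + 2485
15316 = 6·2485 + 406
2485 = 6·406 + 49
406 = 8·49 + 14
49 = 3·14 + 7
14 = 2·7 + 0
Since gcd = 7 > 1, 477281 is not a unit mod 939246.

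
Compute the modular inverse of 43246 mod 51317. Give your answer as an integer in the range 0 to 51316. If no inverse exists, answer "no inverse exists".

no inverse exists

Euclidean algorithm on 51317, 43246:
51317 = 1×43246 + 8071
43246 = 5×8071 + 2891
8071 = 2×2891 + 2289
2891 = 1×2289 + 602
2289 = 3×602 + 483
602 = 1×483 + 119
483 = 4×119 + 7
119 = 17×7 + 0
Since gcd = 7 > 1, 43246 is not a unit mod 51317.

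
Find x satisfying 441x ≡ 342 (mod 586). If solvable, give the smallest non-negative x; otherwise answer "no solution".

228

First find gcd(441, 586):
586 = 1*441 + 145
441 = 3*145 + 6
145 = 24*6 + 1
6 = 6*1 + 0
gcd = 1, so a unique solution mod 586 exists.
Back-substitute for the Bézout coefficients:
1 = 145 − 24·6
1 = −24·441 + 73·145
1 = 73·586 − 97·441
So 441·(-97) ≡ 1 (mod 586), giving 441⁻¹ ≡ 489.
x ≡ 441⁻¹·342 ≡ 489·342 ≡ 228 (mod 586).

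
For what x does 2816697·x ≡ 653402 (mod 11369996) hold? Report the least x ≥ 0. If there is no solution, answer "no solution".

4931218

First find gcd(2816697, 11369996):
11369996 = 4*2816697 + 103208
2816697 = 27*103208 + 30081
103208 = 3*30081 + 12965
30081 = 2*12965 + 4151
12965 = 3*4151 + 512
4151 = 8*512 + 55
512 = 9*55 + 17
55 = 3*17 + 4
17 = 4*4 + 1
4 = 4*1 + 0
gcd = 1, so a unique solution mod 11369996 exists.
Back-substitute for the Bézout coefficients:
1 = 17 − 4·4
1 = −4·55 + 13·17
1 = 13·512 − 121·55
1 = −121·4151 + 981·512
1 = 981·12965 − 3064·4151
1 = −3064·30081 + 7109·12965
1 = 7109·103208 − 24391·30081
1 = −24391·2816697 + 665666·103208
1 = 665666·11369996 − 2687055·2816697
So 2816697·(-2687055) ≡ 1 (mod 11369996), giving 2816697⁻¹ ≡ 8682941.
x ≡ 2816697⁻¹·653402 ≡ 8682941·653402 ≡ 4931218 (mod 11369996).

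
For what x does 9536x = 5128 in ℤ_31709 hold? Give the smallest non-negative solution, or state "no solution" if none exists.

15190

First find gcd(9536, 31709):
31709 = 3·9536 + 3101
9536 = 3·3101 + 233
3101 = 13·233 + 72
233 = 3·72 + 17
72 = 4·17 + 4
17 = 4·4 + 1
4 = 4·1 + 0
gcd = 1, so a unique solution mod 31709 exists.
Back-substitute for the Bézout coefficients:
1 = 17 − 4·4
1 = −4·72 + 17·17
1 = 17·233 − 55·72
1 = −55·3101 + 732·233
1 = 732·9536 − 2251·3101
1 = −2251·31709 + 7485·9536
So 9536·(7485) ≡ 1 (mod 31709), giving 9536⁻¹ ≡ 7485.
x ≡ 9536⁻¹·5128 ≡ 7485·5128 ≡ 15190 (mod 31709).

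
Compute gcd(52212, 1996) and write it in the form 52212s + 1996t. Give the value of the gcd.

4

Repeated division:
52212 = 26×1996 + 316
1996 = 6×316 + 100
316 = 3×100 + 16
100 = 6×16 + 4
16 = 4×4 + 0
gcd(52212, 1996) = 4.
Working backward:
4 = 100 − 6·16
4 = −6·316 + 19·100
4 = 19·1996 − 120·316
4 = −120·52212 + 3139·1996
So 4 = (-120)·52212 + (3139)·1996.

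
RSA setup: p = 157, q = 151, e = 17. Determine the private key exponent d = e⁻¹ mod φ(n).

φ(n) = (p−1)(q−1) = 156·150 = 23400.
Need d with 17·d ≡ 1 (mod 23400). Apply the extended Euclidean algorithm:
23400 = 1376×17 + 8
17 = 2×8 + 1
8 = 8×1 + 0
Back-substitute:
1 = 17 − 2·8
1 = −2·23400 + 2753·17
So 17·2753 ≡ 1 (mod 23400), hence d = 2753.

2753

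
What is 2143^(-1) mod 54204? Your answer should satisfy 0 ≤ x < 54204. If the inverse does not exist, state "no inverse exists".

7411

Run Euclid on (54204, 2143):
54204 = 25×2143 + 629
2143 = 3×629 + 256
629 = 2×256 + 117
256 = 2×117 + 22
117 = 5×22 + 7
22 = 3×7 + 1
7 = 7×1 + 0
gcd = 1, so the inverse exists. Back-substitute:
1 = 22 − 3·7
1 = −3·117 + 16·22
1 = 16·256 − 35·117
1 = −35·629 + 86·256
1 = 86·2143 − 293·629
1 = −293·54204 + 7411·2143
So 2143·7411 ≡ 1 (mod 54204).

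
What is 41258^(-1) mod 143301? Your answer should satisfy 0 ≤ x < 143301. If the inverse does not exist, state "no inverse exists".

97853

gcd(143301, 41258) by repeated division:
143301 = 3×41258 + 19527
41258 = 2×19527 + 2204
19527 = 8×2204 + 1895
2204 = 1×1895 + 309
1895 = 6×309 + 41
309 = 7×41 + 22
41 = 1×22 + 19
22 = 1×19 + 3
19 = 6×3 + 1
3 = 3×1 + 0
The gcd is 1. Working backward:
1 = 19 − 6·3
1 = −6·22 + 7·19
1 = 7·41 − 13·22
1 = −13·309 + 98·41
1 = 98·1895 − 601·309
1 = −601·2204 + 699·1895
1 = 699·19527 − 6193·2204
1 = −6193·41258 + 13085·19527
1 = 13085·143301 − 45448·41258
Thus 41258·(-45448) ≡ 1 (mod 143301); reducing, -45448 mod 143301 = 97853.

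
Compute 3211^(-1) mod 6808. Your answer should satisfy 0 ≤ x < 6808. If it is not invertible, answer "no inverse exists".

5203

gcd(6808, 3211) by repeated division:
6808 = 2·3211 + 386
3211 = 8·386 + 123
386 = 3·123 + 17
123 = 7·17 + 4
17 = 4·4 + 1
4 = 4·1 + 0
Since gcd(3211, 6808) = 1, back-substitute to write 1 as a combination:
1 = 17 − 4·4
1 = −4·123 + 29·17
1 = 29·386 − 91·123
1 = −91·3211 + 757·386
1 = 757·6808 − 1605·3211
Thus 3211·(-1605) ≡ 1 (mod 6808); reducing, -1605 mod 6808 = 5203.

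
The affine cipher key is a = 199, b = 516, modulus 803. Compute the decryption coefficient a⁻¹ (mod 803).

573

Extended Euclidean algorithm:
803 = 4*199 + 7
199 = 28*7 + 3
7 = 2*3 + 1
3 = 3*1 + 0
gcd = 1, so the inverse exists. Back-substitute:
1 = 7 − 2·3
1 = −2·199 + 57·7
1 = 57·803 − 230·199
So 199·(-230) ≡ 1 (mod 803), and -230 ≡ 573 (mod 803).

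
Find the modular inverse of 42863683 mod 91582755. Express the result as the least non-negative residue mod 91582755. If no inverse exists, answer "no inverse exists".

81676912

Extended Euclidean algorithm:
91582755 = 2×42863683 + 5855389
42863683 = 7×5855389 + 1875960
5855389 = 3×1875960 + 227509
1875960 = 8×227509 + 55888
227509 = 4×55888 + 3957
55888 = 14×3957 + 490
3957 = 8×490 + 37
490 = 13×37 + 9
37 = 4×9 + 1
9 = 9×1 + 0
The gcd is 1. Working backward:
1 = 37 − 4·9
1 = −4·490 + 53·37
1 = 53·3957 − 428·490
1 = −428·55888 + 6045·3957
1 = 6045·227509 − 24608·55888
1 = −24608·1875960 + 202909·227509
1 = 202909·5855389 − 633335·1875960
1 = −633335·42863683 + 4636254·5855389
1 = 4636254·91582755 − 9905843·42863683
Hence 42863683⁻¹ ≡ -9905843 ≡ 81676912 (mod 91582755).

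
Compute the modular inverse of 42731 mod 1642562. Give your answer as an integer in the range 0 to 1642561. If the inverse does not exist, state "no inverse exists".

Run Euclid on (1642562, 42731):
1642562 = 38×42731 + 18784
42731 = 2×18784 + 5163
18784 = 3×5163 + 3295
5163 = 1×3295 + 1868
3295 = 1×1868 + 1427
1868 = 1×1427 + 441
1427 = 3×441 + 104
441 = 4×104 + 25
104 = 4×25 + 4
25 = 6×4 + 1
4 = 4×1 + 0
Since gcd(42731, 1642562) = 1, back-substitute to write 1 as a combination:
1 = 25 − 6·4
1 = −6·104 + 25·25
1 = 25·441 − 106·104
1 = −106·1427 + 343·441
1 = 343·1868 − 449·1427
1 = −449·3295 + 792·1868
1 = 792·5163 − 1241·3295
1 = −1241·18784 + 4515·5163
1 = 4515·42731 − 10271·18784
1 = −10271·1642562 + 394813·42731
So 42731·394813 ≡ 1 (mod 1642562).

394813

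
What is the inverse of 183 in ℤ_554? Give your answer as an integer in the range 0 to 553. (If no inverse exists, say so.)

Apply the Euclidean algorithm to 554 and 183:
554 = 3*183 + 5
183 = 36*5 + 3
5 = 1*3 + 2
3 = 1*2 + 1
2 = 2*1 + 0
Since gcd(183, 554) = 1, back-substitute to write 1 as a combination:
1 = 3 − 2
1 = −5 + 2·3
1 = 2·183 − 73·5
1 = −73·554 + 221·183
So 183·221 ≡ 1 (mod 554).

221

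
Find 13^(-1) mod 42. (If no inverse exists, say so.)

gcd(42, 13) by repeated division:
42 = 3·13 + 3
13 = 4·3 + 1
3 = 3·1 + 0
gcd = 1, so the inverse exists. Back-substitute:
1 = 13 − 4·3
1 = −4·42 + 13·13
So 13·13 ≡ 1 (mod 42).

13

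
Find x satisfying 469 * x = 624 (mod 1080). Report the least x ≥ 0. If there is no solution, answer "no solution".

First find gcd(469, 1080):
1080 = 2·469 + 142
469 = 3·142 + 43
142 = 3·43 + 13
43 = 3·13 + 4
13 = 3·4 + 1
4 = 4·1 + 0
gcd = 1, so a unique solution mod 1080 exists.
Back-substitute for the Bézout coefficients:
1 = 13 − 3·4
1 = −3·43 + 10·13
1 = 10·142 − 33·43
1 = −33·469 + 109·142
1 = 109·1080 − 251·469
So 469·(-251) ≡ 1 (mod 1080), giving 469⁻¹ ≡ 829.
x ≡ 469⁻¹·624 ≡ 829·624 ≡ 1056 (mod 1080).

1056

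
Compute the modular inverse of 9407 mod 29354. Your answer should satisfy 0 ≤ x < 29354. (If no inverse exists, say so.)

13265

Extended Euclidean algorithm:
29354 = 3·9407 + 1133
9407 = 8·1133 + 343
1133 = 3·343 + 104
343 = 3·104 + 31
104 = 3·31 + 11
31 = 2·11 + 9
11 = 1·9 + 2
9 = 4·2 + 1
2 = 2·1 + 0
gcd = 1, so the inverse exists. Back-substitute:
1 = 9 − 4·2
1 = −4·11 + 5·9
1 = 5·31 − 14·11
1 = −14·104 + 47·31
1 = 47·343 − 155·104
1 = −155·1133 + 512·343
1 = 512·9407 − 4251·1133
1 = −4251·29354 + 13265·9407
So 9407·13265 ≡ 1 (mod 29354).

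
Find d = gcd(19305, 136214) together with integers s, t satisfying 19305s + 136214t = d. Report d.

Euclidean algorithm:
136214 = 7*19305 + 1079
19305 = 17*1079 + 962
1079 = 1*962 + 117
962 = 8*117 + 26
117 = 4*26 + 13
26 = 2*13 + 0
gcd(19305, 136214) = 13.
Working backward:
13 = 117 − 4·26
13 = −4·962 + 33·117
13 = 33·1079 − 37·962
13 = −37·19305 + 662·1079
13 = 662·136214 − 4671·19305
So 13 = (662)·136214 + (-4671)·19305.

13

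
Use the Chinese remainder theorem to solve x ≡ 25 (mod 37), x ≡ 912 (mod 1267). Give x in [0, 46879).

42723

Write x = 25 + 37·k. Then 37·k ≡ 912 − 25 ≡ 887 (mod 1267).
Need 37⁻¹ mod 1267. Extended Euclid on (1267, 37):
1267 = 34×37 + 9
37 = 4×9 + 1
9 = 9×1 + 0
Back-substitute:
1 = 37 − 4·9
1 = −4·1267 + 137·37
37⁻¹ ≡ 137 (mod 1267), so k ≡ 137·887 ≡ 1154 (mod 1267).
x = 25 + 37·1154 = 42723.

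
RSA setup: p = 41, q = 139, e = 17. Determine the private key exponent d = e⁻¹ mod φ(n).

φ(n) = (p−1)(q−1) = 40·138 = 5520.
Need d with 17·d ≡ 1 (mod 5520). Apply the extended Euclidean algorithm:
5520 = 324·17 + 12
17 = 1·12 + 5
12 = 2·5 + 2
5 = 2·2 + 1
2 = 2·1 + 0
Back-substitute:
1 = 5 − 2·2
1 = −2·12 + 5·5
1 = 5·17 − 7·12
1 = −7·5520 + 2273·17
So 17·2273 ≡ 1 (mod 5520), hence d = 2273.

2273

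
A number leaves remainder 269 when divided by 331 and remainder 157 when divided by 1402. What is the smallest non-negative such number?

406737

Write x = 269 + 331·k. Then 331·k ≡ 157 − 269 ≡ 1290 (mod 1402).
Need 331⁻¹ mod 1402. Extended Euclid on (1402, 331):
1402 = 4×331 + 78
331 = 4×78 + 19
78 = 4×19 + 2
19 = 9×2 + 1
2 = 2×1 + 0
Back-substitute:
1 = 19 − 9·2
1 = −9·78 + 37·19
1 = 37·331 − 157·78
1 = −157·1402 + 665·331
331⁻¹ ≡ 665 (mod 1402), so k ≡ 665·1290 ≡ 1228 (mod 1402).
x = 269 + 331·1228 = 406737.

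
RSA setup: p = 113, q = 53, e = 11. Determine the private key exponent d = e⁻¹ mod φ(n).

φ(n) = (p−1)(q−1) = 112·52 = 5824.
Need d with 11·d ≡ 1 (mod 5824). Apply the extended Euclidean algorithm:
5824 = 529*11 + 5
11 = 2*5 + 1
5 = 5*1 + 0
Back-substitute:
1 = 11 − 2·5
1 = −2·5824 + 1059·11
So 11·1059 ≡ 1 (mod 5824), hence d = 1059.

1059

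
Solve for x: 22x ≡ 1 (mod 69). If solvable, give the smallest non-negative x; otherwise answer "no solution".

22

First find gcd(22, 69):
69 = 3×22 + 3
22 = 7×3 + 1
3 = 3×1 + 0
gcd = 1, so a unique solution mod 69 exists.
Back-substitute for the Bézout coefficients:
1 = 22 − 7·3
1 = −7·69 + 22·22
So 22·(22) ≡ 1 (mod 69), giving 22⁻¹ ≡ 22.
x ≡ 22⁻¹·1 ≡ 22·1 ≡ 22 (mod 69).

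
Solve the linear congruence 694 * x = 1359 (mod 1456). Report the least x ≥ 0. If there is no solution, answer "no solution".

no solution

gcd(694, 1456):
1456 = 2×694 + 68
694 = 10×68 + 14
68 = 4×14 + 12
14 = 1×12 + 2
12 = 6×2 + 0
gcd = 2, but 2 ∤ 1359, so the congruence has no solution.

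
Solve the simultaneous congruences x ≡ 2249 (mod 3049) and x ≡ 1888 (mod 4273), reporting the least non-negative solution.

3313463

Write x = 2249 + 3049·k. Then 3049·k ≡ 1888 − 2249 ≡ 3912 (mod 4273).
Need 3049⁻¹ mod 4273. Extended Euclid on (4273, 3049):
4273 = 1*3049 + 1224
3049 = 2*1224 + 601
1224 = 2*601 + 22
601 = 27*22 + 7
22 = 3*7 + 1
7 = 7*1 + 0
Back-substitute:
1 = 22 − 3·7
1 = −3·601 + 82·22
1 = 82·1224 − 167·601
1 = −167·3049 + 416·1224
1 = 416·4273 − 583·3049
3049⁻¹ ≡ 3690 (mod 4273), so k ≡ 3690·3912 ≡ 1086 (mod 4273).
x = 2249 + 3049·1086 = 3313463.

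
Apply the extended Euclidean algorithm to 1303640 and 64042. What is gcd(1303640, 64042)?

Apply Euclid's algorithm to 1303640 and 64042:
1303640 = 20·64042 + 22800
64042 = 2·22800 + 18442
22800 = 1·18442 + 4358
18442 = 4·4358 + 1010
4358 = 4·1010 + 318
1010 = 3·318 + 56
318 = 5·56 + 38
56 = 1·38 + 18
38 = 2·18 + 2
18 = 9·2 + 0
gcd(1303640, 64042) = 2.
Express as a combination:
2 = 38 − 2·18
2 = −2·56 + 3·38
2 = 3·318 − 17·56
2 = −17·1010 + 54·318
2 = 54·4358 − 233·1010
2 = −233·18442 + 986·4358
2 = 986·22800 − 1219·18442
2 = −1219·64042 + 3424·22800
2 = 3424·1303640 − 69699·64042
So 2 = (3424)·1303640 + (-69699)·64042.

2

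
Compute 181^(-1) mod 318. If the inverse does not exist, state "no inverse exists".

253

Extended Euclidean algorithm:
318 = 1*181 + 137
181 = 1*137 + 44
137 = 3*44 + 5
44 = 8*5 + 4
5 = 1*4 + 1
4 = 4*1 + 0
gcd = 1, so the inverse exists. Back-substitute:
1 = 5 − 4
1 = −44 + 9·5
1 = 9·137 − 28·44
1 = −28·181 + 37·137
1 = 37·318 − 65·181
Thus 181·(-65) ≡ 1 (mod 318); reducing, -65 mod 318 = 253.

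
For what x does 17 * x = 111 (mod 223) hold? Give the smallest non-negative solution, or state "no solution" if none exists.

First find gcd(17, 223):
223 = 13*17 + 2
17 = 8*2 + 1
2 = 2*1 + 0
gcd = 1, so a unique solution mod 223 exists.
Back-substitute for the Bézout coefficients:
1 = 17 − 8·2
1 = −8·223 + 105·17
So 17·(105) ≡ 1 (mod 223), giving 17⁻¹ ≡ 105.
x ≡ 17⁻¹·111 ≡ 105·111 ≡ 59 (mod 223).

59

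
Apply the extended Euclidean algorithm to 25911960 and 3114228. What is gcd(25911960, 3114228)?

12

Repeated division:
25911960 = 8×3114228 + 998136
3114228 = 3×998136 + 119820
998136 = 8×119820 + 39576
119820 = 3×39576 + 1092
39576 = 36×1092 + 264
1092 = 4×264 + 36
264 = 7×36 + 12
36 = 3×12 + 0
gcd(25911960, 3114228) = 12.
Back-substituting:
12 = 264 − 7·36
12 = −7·1092 + 29·264
12 = 29·39576 − 1051·1092
12 = −1051·119820 + 3182·39576
12 = 3182·998136 − 26507·119820
12 = −26507·3114228 + 82703·998136
12 = 82703·25911960 − 688131·3114228
So 12 = (82703)·25911960 + (-688131)·3114228.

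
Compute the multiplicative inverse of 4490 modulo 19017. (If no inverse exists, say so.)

2105

Apply the Euclidean algorithm to 19017 and 4490:
19017 = 4*4490 + 1057
4490 = 4*1057 + 262
1057 = 4*262 + 9
262 = 29*9 + 1
9 = 9*1 + 0
The gcd is 1. Working backward:
1 = 262 − 29·9
1 = −29·1057 + 117·262
1 = 117·4490 − 497·1057
1 = −497·19017 + 2105·4490
So 4490·2105 ≡ 1 (mod 19017).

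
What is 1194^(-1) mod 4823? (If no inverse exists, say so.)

513

Apply the Euclidean algorithm to 4823 and 1194:
4823 = 4×1194 + 47
1194 = 25×47 + 19
47 = 2×19 + 9
19 = 2×9 + 1
9 = 9×1 + 0
Since gcd(1194, 4823) = 1, back-substitute to write 1 as a combination:
1 = 19 − 2·9
1 = −2·47 + 5·19
1 = 5·1194 − 127·47
1 = −127·4823 + 513·1194
So 1194·513 ≡ 1 (mod 4823).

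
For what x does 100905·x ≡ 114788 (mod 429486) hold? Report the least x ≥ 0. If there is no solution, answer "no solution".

gcd(100905, 429486):
429486 = 4×100905 + 25866
100905 = 3×25866 + 23307
25866 = 1×23307 + 2559
23307 = 9×2559 + 276
2559 = 9×276 + 75
276 = 3×75 + 51
75 = 1×51 + 24
51 = 2×24 + 3
24 = 8×3 + 0
gcd = 3, but 3 ∤ 114788, so the congruence has no solution.

no solution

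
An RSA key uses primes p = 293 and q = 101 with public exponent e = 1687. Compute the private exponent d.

φ(n) = (p−1)(q−1) = 292·100 = 29200.
Need d with 1687·d ≡ 1 (mod 29200). Apply the extended Euclidean algorithm:
29200 = 17×1687 + 521
1687 = 3×521 + 124
521 = 4×124 + 25
124 = 4×25 + 24
25 = 1×24 + 1
24 = 24×1 + 0
Back-substitute:
1 = 25 − 24
1 = −124 + 5·25
1 = 5·521 − 21·124
1 = −21·1687 + 68·521
1 = 68·29200 − 1177·1687
So 1687·(-1177) ≡ 1 (mod 29200), hence d ≡ -1177 ≡ 28023 (mod 29200).

28023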